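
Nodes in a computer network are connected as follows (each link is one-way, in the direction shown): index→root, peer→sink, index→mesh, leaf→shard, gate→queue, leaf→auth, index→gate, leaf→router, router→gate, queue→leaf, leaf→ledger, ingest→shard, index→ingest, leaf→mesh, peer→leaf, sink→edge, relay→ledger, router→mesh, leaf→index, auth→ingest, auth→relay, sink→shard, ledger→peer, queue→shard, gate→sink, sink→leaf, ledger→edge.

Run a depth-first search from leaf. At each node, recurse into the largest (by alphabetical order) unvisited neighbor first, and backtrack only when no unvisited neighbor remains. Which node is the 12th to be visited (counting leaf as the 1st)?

Visit leaf
leaf → shard
leaf → router
router → mesh
router → gate
gate → sink
sink → edge
gate → queue
leaf → ledger
ledger → peer
leaf → index
index → root
index → ingest
leaf → auth
auth → relay

Visit order: leaf, shard, router, mesh, gate, sink, edge, queue, ledger, peer, index, root, ingest, auth, relay

root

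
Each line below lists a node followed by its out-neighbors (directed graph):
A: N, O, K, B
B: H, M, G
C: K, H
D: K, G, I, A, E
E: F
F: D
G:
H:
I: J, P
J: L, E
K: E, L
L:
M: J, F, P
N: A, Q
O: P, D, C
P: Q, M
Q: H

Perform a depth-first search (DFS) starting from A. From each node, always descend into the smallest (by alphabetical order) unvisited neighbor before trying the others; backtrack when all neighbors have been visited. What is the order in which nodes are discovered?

A -> B -> G -> H -> M -> F -> D -> E -> I -> J -> L -> P -> Q -> K -> N -> O -> C

Visit A
A → B
B → G
B → H
B → M
M → F
F → D
D → E
D → I
I → J
J → L
I → P
P → Q
D → K
A → N
A → O
O → C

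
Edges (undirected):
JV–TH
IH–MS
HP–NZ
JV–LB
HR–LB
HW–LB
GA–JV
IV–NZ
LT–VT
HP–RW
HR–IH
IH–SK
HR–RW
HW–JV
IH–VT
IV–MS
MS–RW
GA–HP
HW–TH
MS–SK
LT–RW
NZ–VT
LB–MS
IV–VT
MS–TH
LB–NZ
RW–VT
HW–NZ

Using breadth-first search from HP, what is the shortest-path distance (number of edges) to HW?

2

Level 0: HP
Level 1: GA, NZ, RW
Level 2: HR, HW, IV, JV, LB, LT, MS, VT
Level 3: IH, SK, TH
HW first appears at level 2.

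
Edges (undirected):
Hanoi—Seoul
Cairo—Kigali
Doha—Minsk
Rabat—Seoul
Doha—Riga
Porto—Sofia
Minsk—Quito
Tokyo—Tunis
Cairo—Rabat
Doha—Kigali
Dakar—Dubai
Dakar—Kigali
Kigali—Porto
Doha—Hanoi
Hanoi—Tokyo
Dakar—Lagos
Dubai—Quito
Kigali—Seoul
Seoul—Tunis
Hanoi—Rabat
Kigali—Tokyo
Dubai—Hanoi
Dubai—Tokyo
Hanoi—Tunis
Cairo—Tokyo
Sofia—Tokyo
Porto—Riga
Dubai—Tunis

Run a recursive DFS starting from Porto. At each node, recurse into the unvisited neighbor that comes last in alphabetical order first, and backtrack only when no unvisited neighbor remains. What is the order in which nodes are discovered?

Porto → Sofia → Tokyo → Tunis → Seoul → Rabat → Hanoi → Dubai → Quito → Minsk → Doha → Riga → Kigali → Dakar → Lagos → Cairo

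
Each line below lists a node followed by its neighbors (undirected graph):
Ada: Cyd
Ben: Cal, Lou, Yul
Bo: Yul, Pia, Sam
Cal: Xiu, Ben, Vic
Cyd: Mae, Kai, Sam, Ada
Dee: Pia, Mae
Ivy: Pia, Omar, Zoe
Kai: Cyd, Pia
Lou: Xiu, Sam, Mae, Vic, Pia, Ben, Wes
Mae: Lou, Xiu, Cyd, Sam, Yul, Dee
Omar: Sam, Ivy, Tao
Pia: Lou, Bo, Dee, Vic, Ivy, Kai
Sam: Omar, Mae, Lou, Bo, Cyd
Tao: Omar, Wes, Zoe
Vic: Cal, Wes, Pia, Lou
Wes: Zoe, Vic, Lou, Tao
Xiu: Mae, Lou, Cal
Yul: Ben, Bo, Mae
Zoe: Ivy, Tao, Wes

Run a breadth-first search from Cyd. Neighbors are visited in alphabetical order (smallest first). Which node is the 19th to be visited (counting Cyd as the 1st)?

Zoe

Visit Cyd; enqueue Ada, Kai, Mae, Sam → queue [Ada, Kai, Mae, Sam]
Visit Ada → queue [Kai, Mae, Sam]
Visit Kai; enqueue Pia → queue [Mae, Sam, Pia]
Visit Mae; enqueue Dee, Lou, Xiu, Yul → queue [Sam, Pia, Dee, Lou, Xiu, Yul]
Visit Sam; enqueue Bo, Omar → queue [Pia, Dee, Lou, Xiu, Yul, Bo, Omar]
Visit Pia; enqueue Ivy, Vic → queue [Dee, Lou, Xiu, Yul, Bo, Omar, Ivy, Vic]
Visit Dee → queue [Lou, Xiu, Yul, Bo, Omar, Ivy, Vic]
Visit Lou; enqueue Ben, Wes → queue [Xiu, Yul, Bo, Omar, Ivy, Vic, Ben, Wes]
Visit Xiu; enqueue Cal → queue [Yul, Bo, Omar, Ivy, Vic, Ben, Wes, Cal]
Visit Yul → queue [Bo, Omar, Ivy, Vic, Ben, Wes, Cal]
Visit Bo → queue [Omar, Ivy, Vic, Ben, Wes, Cal]
Visit Omar; enqueue Tao → queue [Ivy, Vic, Ben, Wes, Cal, Tao]
Visit Ivy; enqueue Zoe → queue [Vic, Ben, Wes, Cal, Tao, Zoe]
Visit Vic → queue [Ben, Wes, Cal, Tao, Zoe]
Visit Ben → queue [Wes, Cal, Tao, Zoe]
Visit Wes → queue [Cal, Tao, Zoe]
Visit Cal → queue [Tao, Zoe]
Visit Tao → queue [Zoe]
Visit Zoe → queue []

Visit order: Cyd, Ada, Kai, Mae, Sam, Pia, Dee, Lou, Xiu, Yul, Bo, Omar, Ivy, Vic, Ben, Wes, Cal, Tao, Zoe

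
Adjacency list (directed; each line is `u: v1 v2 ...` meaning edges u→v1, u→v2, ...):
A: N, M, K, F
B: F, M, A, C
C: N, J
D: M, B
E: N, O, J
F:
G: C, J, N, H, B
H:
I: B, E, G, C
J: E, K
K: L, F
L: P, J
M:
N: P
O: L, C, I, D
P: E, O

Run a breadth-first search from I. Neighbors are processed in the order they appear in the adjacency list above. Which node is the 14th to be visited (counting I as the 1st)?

P

Visit I; enqueue B, E, G, C → queue [B, E, G, C]
Visit B; enqueue F, M, A → queue [E, G, C, F, M, A]
Visit E; enqueue N, O, J → queue [G, C, F, M, A, N, O, J]
Visit G; enqueue H → queue [C, F, M, A, N, O, J, H]
Visit C → queue [F, M, A, N, O, J, H]
Visit F → queue [M, A, N, O, J, H]
Visit M → queue [A, N, O, J, H]
Visit A; enqueue K → queue [N, O, J, H, K]
Visit N; enqueue P → queue [O, J, H, K, P]
Visit O; enqueue L, D → queue [J, H, K, P, L, D]
Visit J → queue [H, K, P, L, D]
Visit H → queue [K, P, L, D]
Visit K → queue [P, L, D]
Visit P → queue [L, D]
Visit L → queue [D]
Visit D → queue []

Visit order: I, B, E, G, C, F, M, A, N, O, J, H, K, P, L, D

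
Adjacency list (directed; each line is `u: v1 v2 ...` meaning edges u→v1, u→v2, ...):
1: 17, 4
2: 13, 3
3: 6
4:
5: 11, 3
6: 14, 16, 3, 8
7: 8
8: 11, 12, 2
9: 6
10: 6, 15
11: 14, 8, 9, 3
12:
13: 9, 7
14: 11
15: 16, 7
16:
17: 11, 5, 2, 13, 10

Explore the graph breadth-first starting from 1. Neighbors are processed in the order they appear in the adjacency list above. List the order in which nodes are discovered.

Visit 1; enqueue 17, 4 → queue [17, 4]
Visit 17; enqueue 11, 5, 2, 13, 10 → queue [4, 11, 5, 2, 13, 10]
Visit 4 → queue [11, 5, 2, 13, 10]
Visit 11; enqueue 14, 8, 9, 3 → queue [5, 2, 13, 10, 14, 8, 9, 3]
Visit 5 → queue [2, 13, 10, 14, 8, 9, 3]
Visit 2 → queue [13, 10, 14, 8, 9, 3]
Visit 13; enqueue 7 → queue [10, 14, 8, 9, 3, 7]
Visit 10; enqueue 6, 15 → queue [14, 8, 9, 3, 7, 6, 15]
Visit 14 → queue [8, 9, 3, 7, 6, 15]
Visit 8; enqueue 12 → queue [9, 3, 7, 6, 15, 12]
Visit 9 → queue [3, 7, 6, 15, 12]
Visit 3 → queue [7, 6, 15, 12]
Visit 7 → queue [6, 15, 12]
Visit 6; enqueue 16 → queue [15, 12, 16]
Visit 15 → queue [12, 16]
Visit 12 → queue [16]
Visit 16 → queue []

1, 17, 4, 11, 5, 2, 13, 10, 14, 8, 9, 3, 7, 6, 15, 12, 16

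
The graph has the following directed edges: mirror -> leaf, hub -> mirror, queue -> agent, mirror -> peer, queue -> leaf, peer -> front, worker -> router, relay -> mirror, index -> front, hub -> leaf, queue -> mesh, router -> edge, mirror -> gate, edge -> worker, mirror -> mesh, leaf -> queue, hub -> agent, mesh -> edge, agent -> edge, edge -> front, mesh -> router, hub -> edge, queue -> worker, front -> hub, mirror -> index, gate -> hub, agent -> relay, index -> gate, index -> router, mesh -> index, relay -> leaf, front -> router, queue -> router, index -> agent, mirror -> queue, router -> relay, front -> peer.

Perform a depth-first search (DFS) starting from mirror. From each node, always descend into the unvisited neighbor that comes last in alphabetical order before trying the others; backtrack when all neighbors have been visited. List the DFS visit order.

mirror queue worker router relay leaf edge front peer hub agent mesh index gate

Visit mirror
mirror → queue
queue → worker
worker → router
router → relay
relay → leaf
router → edge
edge → front
front → peer
front → hub
hub → agent
queue → mesh
mesh → index
index → gate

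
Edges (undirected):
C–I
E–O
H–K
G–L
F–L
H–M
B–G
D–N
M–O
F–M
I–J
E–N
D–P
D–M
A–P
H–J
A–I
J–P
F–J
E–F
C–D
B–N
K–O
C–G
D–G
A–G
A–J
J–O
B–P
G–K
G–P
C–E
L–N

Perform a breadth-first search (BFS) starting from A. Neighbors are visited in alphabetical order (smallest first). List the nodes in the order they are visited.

Visit A; enqueue G, I, J, P → queue [G, I, J, P]
Visit G; enqueue B, C, D, K, L → queue [I, J, P, B, C, D, K, L]
Visit I → queue [J, P, B, C, D, K, L]
Visit J; enqueue F, H, O → queue [P, B, C, D, K, L, F, H, O]
Visit P → queue [B, C, D, K, L, F, H, O]
Visit B; enqueue N → queue [C, D, K, L, F, H, O, N]
Visit C; enqueue E → queue [D, K, L, F, H, O, N, E]
Visit D; enqueue M → queue [K, L, F, H, O, N, E, M]
Visit K → queue [L, F, H, O, N, E, M]
Visit L → queue [F, H, O, N, E, M]
Visit F → queue [H, O, N, E, M]
Visit H → queue [O, N, E, M]
Visit O → queue [N, E, M]
Visit N → queue [E, M]
Visit E → queue [M]
Visit M → queue []

A -> G -> I -> J -> P -> B -> C -> D -> K -> L -> F -> H -> O -> N -> E -> M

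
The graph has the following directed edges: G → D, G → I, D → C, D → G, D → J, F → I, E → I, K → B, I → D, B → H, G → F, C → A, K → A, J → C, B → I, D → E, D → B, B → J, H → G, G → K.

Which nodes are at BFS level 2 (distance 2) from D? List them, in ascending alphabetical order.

Level 0: D
Level 1: B, C, E, G, J
Level 2: A, F, H, I, K

A, F, H, I, K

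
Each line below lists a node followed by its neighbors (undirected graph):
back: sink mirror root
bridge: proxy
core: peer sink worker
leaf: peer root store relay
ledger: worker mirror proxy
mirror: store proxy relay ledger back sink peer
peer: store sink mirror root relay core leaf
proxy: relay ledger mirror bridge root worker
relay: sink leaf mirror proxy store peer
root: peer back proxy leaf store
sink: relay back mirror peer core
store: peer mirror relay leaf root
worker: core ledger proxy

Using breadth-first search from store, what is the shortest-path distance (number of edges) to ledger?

2

Level 0: store
Level 1: leaf, mirror, peer, relay, root
Level 2: back, core, ledger, proxy, sink
Level 3: bridge, worker
ledger first appears at level 2.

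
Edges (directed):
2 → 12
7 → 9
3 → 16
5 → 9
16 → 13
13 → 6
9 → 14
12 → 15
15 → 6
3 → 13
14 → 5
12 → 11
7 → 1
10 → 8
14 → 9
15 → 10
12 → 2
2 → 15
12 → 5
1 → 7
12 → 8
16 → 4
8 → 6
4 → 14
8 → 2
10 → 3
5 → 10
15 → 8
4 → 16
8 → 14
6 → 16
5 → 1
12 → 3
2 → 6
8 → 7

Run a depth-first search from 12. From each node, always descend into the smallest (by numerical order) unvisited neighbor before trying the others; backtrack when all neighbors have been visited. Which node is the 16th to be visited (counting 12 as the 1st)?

11

Visit 12
12 → 2
2 → 6
6 → 16
16 → 4
4 → 14
14 → 5
5 → 1
1 → 7
7 → 9
5 → 10
10 → 3
3 → 13
10 → 8
2 → 15
12 → 11

Visit order: 12, 2, 6, 16, 4, 14, 5, 1, 7, 9, 10, 3, 13, 8, 15, 11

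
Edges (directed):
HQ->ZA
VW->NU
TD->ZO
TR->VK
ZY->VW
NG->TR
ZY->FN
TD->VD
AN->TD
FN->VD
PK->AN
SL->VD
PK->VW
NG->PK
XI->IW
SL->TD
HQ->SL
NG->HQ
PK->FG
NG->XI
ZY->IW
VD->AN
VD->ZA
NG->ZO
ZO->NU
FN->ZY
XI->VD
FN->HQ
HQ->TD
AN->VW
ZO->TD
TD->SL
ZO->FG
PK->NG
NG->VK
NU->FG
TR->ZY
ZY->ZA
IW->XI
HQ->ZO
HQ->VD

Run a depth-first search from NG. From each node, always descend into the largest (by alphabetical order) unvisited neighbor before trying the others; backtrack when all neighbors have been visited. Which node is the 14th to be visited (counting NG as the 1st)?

Visit NG
NG → ZO
ZO → TD
TD → VD
VD → ZA
VD → AN
AN → VW
VW → NU
NU → FG
TD → SL
NG → XI
XI → IW
NG → VK
NG → TR
TR → ZY
ZY → FN
FN → HQ
NG → PK

Visit order: NG, ZO, TD, VD, ZA, AN, VW, NU, FG, SL, XI, IW, VK, TR, ZY, FN, HQ, PK

TR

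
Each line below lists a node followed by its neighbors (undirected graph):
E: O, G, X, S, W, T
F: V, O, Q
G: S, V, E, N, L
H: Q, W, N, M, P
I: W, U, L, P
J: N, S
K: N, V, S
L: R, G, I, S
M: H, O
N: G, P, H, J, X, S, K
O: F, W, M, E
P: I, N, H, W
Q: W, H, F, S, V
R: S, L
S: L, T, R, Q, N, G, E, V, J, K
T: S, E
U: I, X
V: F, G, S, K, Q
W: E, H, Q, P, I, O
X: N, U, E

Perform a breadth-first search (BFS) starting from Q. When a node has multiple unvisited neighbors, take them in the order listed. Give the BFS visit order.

Visit Q; enqueue W, H, F, S, V → queue [W, H, F, S, V]
Visit W; enqueue E, P, I, O → queue [H, F, S, V, E, P, I, O]
Visit H; enqueue N, M → queue [F, S, V, E, P, I, O, N, M]
Visit F → queue [S, V, E, P, I, O, N, M]
Visit S; enqueue L, T, R, G, J, K → queue [V, E, P, I, O, N, M, L, T, R, G, J, K]
Visit V → queue [E, P, I, O, N, M, L, T, R, G, J, K]
Visit E; enqueue X → queue [P, I, O, N, M, L, T, R, G, J, K, X]
Visit P → queue [I, O, N, M, L, T, R, G, J, K, X]
Visit I; enqueue U → queue [O, N, M, L, T, R, G, J, K, X, U]
Visit O → queue [N, M, L, T, R, G, J, K, X, U]
Visit N → queue [M, L, T, R, G, J, K, X, U]
Visit M → queue [L, T, R, G, J, K, X, U]
Visit L → queue [T, R, G, J, K, X, U]
Visit T → queue [R, G, J, K, X, U]
Visit R → queue [G, J, K, X, U]
Visit G → queue [J, K, X, U]
Visit J → queue [K, X, U]
Visit K → queue [X, U]
Visit X → queue [U]
Visit U → queue []

Q -> W -> H -> F -> S -> V -> E -> P -> I -> O -> N -> M -> L -> T -> R -> G -> J -> K -> X -> U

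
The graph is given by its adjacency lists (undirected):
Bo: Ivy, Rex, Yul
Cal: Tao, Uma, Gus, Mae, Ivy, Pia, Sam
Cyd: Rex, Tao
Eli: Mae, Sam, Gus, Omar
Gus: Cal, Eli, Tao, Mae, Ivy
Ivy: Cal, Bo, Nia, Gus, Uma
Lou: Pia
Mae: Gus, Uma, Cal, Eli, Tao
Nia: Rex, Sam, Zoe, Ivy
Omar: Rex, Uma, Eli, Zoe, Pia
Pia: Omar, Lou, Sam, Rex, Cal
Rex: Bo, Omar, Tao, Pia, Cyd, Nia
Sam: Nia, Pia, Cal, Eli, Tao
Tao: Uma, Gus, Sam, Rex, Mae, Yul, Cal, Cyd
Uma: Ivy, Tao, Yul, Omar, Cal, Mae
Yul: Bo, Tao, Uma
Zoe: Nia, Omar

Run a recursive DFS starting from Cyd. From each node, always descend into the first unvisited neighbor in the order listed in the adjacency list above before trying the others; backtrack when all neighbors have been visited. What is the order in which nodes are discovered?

Cyd Rex Bo Ivy Cal Tao Uma Yul Omar Eli Mae Gus Sam Nia Zoe Pia Lou

Visit Cyd
Cyd → Rex
Rex → Bo
Bo → Ivy
Ivy → Cal
Cal → Tao
Tao → Uma
Uma → Yul
Uma → Omar
Omar → Eli
Eli → Mae
Mae → Gus
Eli → Sam
Sam → Nia
Nia → Zoe
Sam → Pia
Pia → Lou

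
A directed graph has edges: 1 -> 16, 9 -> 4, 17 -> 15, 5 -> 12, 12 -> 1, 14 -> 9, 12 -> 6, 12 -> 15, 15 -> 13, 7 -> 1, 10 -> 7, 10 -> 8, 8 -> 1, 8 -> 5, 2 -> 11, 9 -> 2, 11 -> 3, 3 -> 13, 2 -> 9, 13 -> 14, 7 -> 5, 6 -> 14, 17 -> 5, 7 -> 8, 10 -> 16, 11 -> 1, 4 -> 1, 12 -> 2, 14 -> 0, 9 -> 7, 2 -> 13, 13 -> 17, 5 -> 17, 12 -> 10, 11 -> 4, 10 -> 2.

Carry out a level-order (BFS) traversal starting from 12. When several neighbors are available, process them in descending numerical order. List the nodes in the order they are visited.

Visit 12; enqueue 15, 10, 6, 2, 1 → queue [15, 10, 6, 2, 1]
Visit 15; enqueue 13 → queue [10, 6, 2, 1, 13]
Visit 10; enqueue 16, 8, 7 → queue [6, 2, 1, 13, 16, 8, 7]
Visit 6; enqueue 14 → queue [2, 1, 13, 16, 8, 7, 14]
Visit 2; enqueue 11, 9 → queue [1, 13, 16, 8, 7, 14, 11, 9]
Visit 1 → queue [13, 16, 8, 7, 14, 11, 9]
Visit 13; enqueue 17 → queue [16, 8, 7, 14, 11, 9, 17]
Visit 16 → queue [8, 7, 14, 11, 9, 17]
Visit 8; enqueue 5 → queue [7, 14, 11, 9, 17, 5]
Visit 7 → queue [14, 11, 9, 17, 5]
Visit 14; enqueue 0 → queue [11, 9, 17, 5, 0]
Visit 11; enqueue 4, 3 → queue [9, 17, 5, 0, 4, 3]
Visit 9 → queue [17, 5, 0, 4, 3]
Visit 17 → queue [5, 0, 4, 3]
Visit 5 → queue [0, 4, 3]
Visit 0 → queue [4, 3]
Visit 4 → queue [3]
Visit 3 → queue []

12 → 15 → 10 → 6 → 2 → 1 → 13 → 16 → 8 → 7 → 14 → 11 → 9 → 17 → 5 → 0 → 4 → 3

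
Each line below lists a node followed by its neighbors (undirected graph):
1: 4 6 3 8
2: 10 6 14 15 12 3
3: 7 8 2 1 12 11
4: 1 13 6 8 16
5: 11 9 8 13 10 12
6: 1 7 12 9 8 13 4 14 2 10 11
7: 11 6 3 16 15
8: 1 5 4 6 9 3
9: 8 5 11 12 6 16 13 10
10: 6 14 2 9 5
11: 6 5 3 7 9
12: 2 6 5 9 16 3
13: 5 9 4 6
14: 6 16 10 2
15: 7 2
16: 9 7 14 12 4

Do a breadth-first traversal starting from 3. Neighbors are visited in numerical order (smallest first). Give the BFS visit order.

3 → 1 → 2 → 7 → 8 → 11 → 12 → 4 → 6 → 10 → 14 → 15 → 16 → 5 → 9 → 13

Visit 3; enqueue 1, 2, 7, 8, 11, 12 → queue [1, 2, 7, 8, 11, 12]
Visit 1; enqueue 4, 6 → queue [2, 7, 8, 11, 12, 4, 6]
Visit 2; enqueue 10, 14, 15 → queue [7, 8, 11, 12, 4, 6, 10, 14, 15]
Visit 7; enqueue 16 → queue [8, 11, 12, 4, 6, 10, 14, 15, 16]
Visit 8; enqueue 5, 9 → queue [11, 12, 4, 6, 10, 14, 15, 16, 5, 9]
Visit 11 → queue [12, 4, 6, 10, 14, 15, 16, 5, 9]
Visit 12 → queue [4, 6, 10, 14, 15, 16, 5, 9]
Visit 4; enqueue 13 → queue [6, 10, 14, 15, 16, 5, 9, 13]
Visit 6 → queue [10, 14, 15, 16, 5, 9, 13]
Visit 10 → queue [14, 15, 16, 5, 9, 13]
Visit 14 → queue [15, 16, 5, 9, 13]
Visit 15 → queue [16, 5, 9, 13]
Visit 16 → queue [5, 9, 13]
Visit 5 → queue [9, 13]
Visit 9 → queue [13]
Visit 13 → queue []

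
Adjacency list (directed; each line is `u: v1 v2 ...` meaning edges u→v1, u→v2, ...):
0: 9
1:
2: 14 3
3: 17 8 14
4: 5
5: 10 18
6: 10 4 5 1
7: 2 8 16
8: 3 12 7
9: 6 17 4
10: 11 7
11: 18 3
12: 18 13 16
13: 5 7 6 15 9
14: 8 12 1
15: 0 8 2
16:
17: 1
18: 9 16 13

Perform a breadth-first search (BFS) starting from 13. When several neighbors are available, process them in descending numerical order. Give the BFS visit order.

13, 15, 9, 7, 6, 5, 8, 2, 0, 17, 4, 16, 10, 1, 18, 12, 3, 14, 11

Visit 13; enqueue 15, 9, 7, 6, 5 → queue [15, 9, 7, 6, 5]
Visit 15; enqueue 8, 2, 0 → queue [9, 7, 6, 5, 8, 2, 0]
Visit 9; enqueue 17, 4 → queue [7, 6, 5, 8, 2, 0, 17, 4]
Visit 7; enqueue 16 → queue [6, 5, 8, 2, 0, 17, 4, 16]
Visit 6; enqueue 10, 1 → queue [5, 8, 2, 0, 17, 4, 16, 10, 1]
Visit 5; enqueue 18 → queue [8, 2, 0, 17, 4, 16, 10, 1, 18]
Visit 8; enqueue 12, 3 → queue [2, 0, 17, 4, 16, 10, 1, 18, 12, 3]
Visit 2; enqueue 14 → queue [0, 17, 4, 16, 10, 1, 18, 12, 3, 14]
Visit 0 → queue [17, 4, 16, 10, 1, 18, 12, 3, 14]
Visit 17 → queue [4, 16, 10, 1, 18, 12, 3, 14]
Visit 4 → queue [16, 10, 1, 18, 12, 3, 14]
Visit 16 → queue [10, 1, 18, 12, 3, 14]
Visit 10; enqueue 11 → queue [1, 18, 12, 3, 14, 11]
Visit 1 → queue [18, 12, 3, 14, 11]
Visit 18 → queue [12, 3, 14, 11]
Visit 12 → queue [3, 14, 11]
Visit 3 → queue [14, 11]
Visit 14 → queue [11]
Visit 11 → queue []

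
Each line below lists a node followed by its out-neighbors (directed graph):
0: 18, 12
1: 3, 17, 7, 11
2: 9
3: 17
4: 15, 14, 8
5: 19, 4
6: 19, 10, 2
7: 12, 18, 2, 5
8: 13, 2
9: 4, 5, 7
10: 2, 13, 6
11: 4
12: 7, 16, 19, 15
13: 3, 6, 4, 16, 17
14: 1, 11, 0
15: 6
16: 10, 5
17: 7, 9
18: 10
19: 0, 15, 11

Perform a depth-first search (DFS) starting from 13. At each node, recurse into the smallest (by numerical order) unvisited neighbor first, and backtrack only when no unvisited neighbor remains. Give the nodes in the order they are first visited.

13, 3, 17, 7, 2, 9, 4, 8, 14, 0, 12, 15, 6, 10, 19, 11, 16, 5, 18, 1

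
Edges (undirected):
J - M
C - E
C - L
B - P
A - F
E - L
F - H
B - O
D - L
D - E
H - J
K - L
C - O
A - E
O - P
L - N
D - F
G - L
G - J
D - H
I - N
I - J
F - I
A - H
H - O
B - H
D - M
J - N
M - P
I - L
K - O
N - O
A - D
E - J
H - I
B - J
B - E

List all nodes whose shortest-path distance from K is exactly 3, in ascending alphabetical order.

Level 0: K
Level 1: L, O
Level 2: B, C, D, E, G, H, I, N, P
Level 3: A, F, J, M

A, F, J, M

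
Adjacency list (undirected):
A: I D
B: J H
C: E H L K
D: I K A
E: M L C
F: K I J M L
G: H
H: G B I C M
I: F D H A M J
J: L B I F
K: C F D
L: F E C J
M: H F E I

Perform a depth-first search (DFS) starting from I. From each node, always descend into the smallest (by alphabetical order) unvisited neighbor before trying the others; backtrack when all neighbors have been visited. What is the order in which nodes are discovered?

I, A, D, K, C, E, L, F, J, B, H, G, M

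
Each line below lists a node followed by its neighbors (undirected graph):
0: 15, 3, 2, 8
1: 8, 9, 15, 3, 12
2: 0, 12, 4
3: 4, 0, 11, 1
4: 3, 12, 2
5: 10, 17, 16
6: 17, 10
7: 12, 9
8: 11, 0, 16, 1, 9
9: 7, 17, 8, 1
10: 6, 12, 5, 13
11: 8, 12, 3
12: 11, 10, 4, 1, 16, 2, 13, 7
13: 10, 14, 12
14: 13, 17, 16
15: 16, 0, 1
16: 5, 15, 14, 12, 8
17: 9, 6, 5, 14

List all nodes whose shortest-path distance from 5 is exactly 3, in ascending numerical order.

0, 1, 2, 4, 7, 11

Level 0: 5
Level 1: 10, 16, 17
Level 2: 6, 8, 9, 12, 13, 14, 15
Level 3: 0, 1, 2, 4, 7, 11
Level 4: 3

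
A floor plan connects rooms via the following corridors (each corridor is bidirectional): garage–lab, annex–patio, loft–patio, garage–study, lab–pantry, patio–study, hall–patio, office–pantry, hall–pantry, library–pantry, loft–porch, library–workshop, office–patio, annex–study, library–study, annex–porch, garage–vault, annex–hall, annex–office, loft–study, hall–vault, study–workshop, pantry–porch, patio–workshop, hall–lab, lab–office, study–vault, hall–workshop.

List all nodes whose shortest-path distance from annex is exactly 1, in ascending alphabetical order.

hall, office, patio, porch, study

Level 0: annex
Level 1: hall, office, patio, porch, study
Level 2: garage, lab, library, loft, pantry, vault, workshop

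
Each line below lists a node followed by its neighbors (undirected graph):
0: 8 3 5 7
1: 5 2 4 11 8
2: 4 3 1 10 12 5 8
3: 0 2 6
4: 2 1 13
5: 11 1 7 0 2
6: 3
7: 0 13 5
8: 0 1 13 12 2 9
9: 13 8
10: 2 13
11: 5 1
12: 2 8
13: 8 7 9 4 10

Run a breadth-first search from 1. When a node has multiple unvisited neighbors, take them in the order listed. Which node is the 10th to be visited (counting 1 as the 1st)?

10

Visit 1; enqueue 5, 2, 4, 11, 8 → queue [5, 2, 4, 11, 8]
Visit 5; enqueue 7, 0 → queue [2, 4, 11, 8, 7, 0]
Visit 2; enqueue 3, 10, 12 → queue [4, 11, 8, 7, 0, 3, 10, 12]
Visit 4; enqueue 13 → queue [11, 8, 7, 0, 3, 10, 12, 13]
Visit 11 → queue [8, 7, 0, 3, 10, 12, 13]
Visit 8; enqueue 9 → queue [7, 0, 3, 10, 12, 13, 9]
Visit 7 → queue [0, 3, 10, 12, 13, 9]
Visit 0 → queue [3, 10, 12, 13, 9]
Visit 3; enqueue 6 → queue [10, 12, 13, 9, 6]
Visit 10 → queue [12, 13, 9, 6]
Visit 12 → queue [13, 9, 6]
Visit 13 → queue [9, 6]
Visit 9 → queue [6]
Visit 6 → queue []

Visit order: 1, 5, 2, 4, 11, 8, 7, 0, 3, 10, 12, 13, 9, 6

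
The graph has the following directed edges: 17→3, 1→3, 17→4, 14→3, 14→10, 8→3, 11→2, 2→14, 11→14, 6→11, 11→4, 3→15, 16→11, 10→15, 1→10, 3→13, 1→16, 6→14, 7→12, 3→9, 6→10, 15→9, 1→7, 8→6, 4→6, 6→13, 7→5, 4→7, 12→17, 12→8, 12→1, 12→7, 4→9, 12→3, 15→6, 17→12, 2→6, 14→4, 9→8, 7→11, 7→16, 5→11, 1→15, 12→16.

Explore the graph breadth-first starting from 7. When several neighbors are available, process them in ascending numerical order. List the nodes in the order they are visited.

Visit 7; enqueue 5, 11, 12, 16 → queue [5, 11, 12, 16]
Visit 5 → queue [11, 12, 16]
Visit 11; enqueue 2, 4, 14 → queue [12, 16, 2, 4, 14]
Visit 12; enqueue 1, 3, 8, 17 → queue [16, 2, 4, 14, 1, 3, 8, 17]
Visit 16 → queue [2, 4, 14, 1, 3, 8, 17]
Visit 2; enqueue 6 → queue [4, 14, 1, 3, 8, 17, 6]
Visit 4; enqueue 9 → queue [14, 1, 3, 8, 17, 6, 9]
Visit 14; enqueue 10 → queue [1, 3, 8, 17, 6, 9, 10]
Visit 1; enqueue 15 → queue [3, 8, 17, 6, 9, 10, 15]
Visit 3; enqueue 13 → queue [8, 17, 6, 9, 10, 15, 13]
Visit 8 → queue [17, 6, 9, 10, 15, 13]
Visit 17 → queue [6, 9, 10, 15, 13]
Visit 6 → queue [9, 10, 15, 13]
Visit 9 → queue [10, 15, 13]
Visit 10 → queue [15, 13]
Visit 15 → queue [13]
Visit 13 → queue []

7 5 11 12 16 2 4 14 1 3 8 17 6 9 10 15 13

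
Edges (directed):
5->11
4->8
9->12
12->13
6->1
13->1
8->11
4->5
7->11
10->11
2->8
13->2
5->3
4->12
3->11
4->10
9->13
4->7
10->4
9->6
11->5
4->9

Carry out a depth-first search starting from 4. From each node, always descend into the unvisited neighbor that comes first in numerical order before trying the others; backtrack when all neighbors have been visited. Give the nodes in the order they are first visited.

4, 5, 3, 11, 7, 8, 9, 6, 1, 12, 13, 2, 10

Visit 4
4 → 5
5 → 3
3 → 11
4 → 7
4 → 8
4 → 9
9 → 6
6 → 1
9 → 12
12 → 13
13 → 2
4 → 10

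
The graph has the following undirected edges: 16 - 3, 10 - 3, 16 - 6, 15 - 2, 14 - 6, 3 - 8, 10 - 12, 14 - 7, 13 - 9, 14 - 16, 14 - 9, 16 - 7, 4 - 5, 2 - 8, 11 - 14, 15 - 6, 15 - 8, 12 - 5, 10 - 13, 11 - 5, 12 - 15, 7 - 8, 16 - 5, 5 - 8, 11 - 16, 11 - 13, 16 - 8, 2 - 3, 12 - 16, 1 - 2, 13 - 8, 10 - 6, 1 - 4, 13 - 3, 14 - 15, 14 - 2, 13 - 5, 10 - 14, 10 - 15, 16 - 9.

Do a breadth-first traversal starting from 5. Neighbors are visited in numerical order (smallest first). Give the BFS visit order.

5, 4, 8, 11, 12, 13, 16, 1, 2, 3, 7, 15, 14, 10, 9, 6

Visit 5; enqueue 4, 8, 11, 12, 13, 16 → queue [4, 8, 11, 12, 13, 16]
Visit 4; enqueue 1 → queue [8, 11, 12, 13, 16, 1]
Visit 8; enqueue 2, 3, 7, 15 → queue [11, 12, 13, 16, 1, 2, 3, 7, 15]
Visit 11; enqueue 14 → queue [12, 13, 16, 1, 2, 3, 7, 15, 14]
Visit 12; enqueue 10 → queue [13, 16, 1, 2, 3, 7, 15, 14, 10]
Visit 13; enqueue 9 → queue [16, 1, 2, 3, 7, 15, 14, 10, 9]
Visit 16; enqueue 6 → queue [1, 2, 3, 7, 15, 14, 10, 9, 6]
Visit 1 → queue [2, 3, 7, 15, 14, 10, 9, 6]
Visit 2 → queue [3, 7, 15, 14, 10, 9, 6]
Visit 3 → queue [7, 15, 14, 10, 9, 6]
Visit 7 → queue [15, 14, 10, 9, 6]
Visit 15 → queue [14, 10, 9, 6]
Visit 14 → queue [10, 9, 6]
Visit 10 → queue [9, 6]
Visit 9 → queue [6]
Visit 6 → queue []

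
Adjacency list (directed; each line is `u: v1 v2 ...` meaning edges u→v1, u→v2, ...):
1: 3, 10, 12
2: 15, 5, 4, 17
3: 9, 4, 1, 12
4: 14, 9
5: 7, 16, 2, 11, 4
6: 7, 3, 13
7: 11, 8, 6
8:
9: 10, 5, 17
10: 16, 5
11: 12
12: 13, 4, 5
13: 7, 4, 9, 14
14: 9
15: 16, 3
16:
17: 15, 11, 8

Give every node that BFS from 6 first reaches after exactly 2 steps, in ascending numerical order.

1, 4, 8, 9, 11, 12, 14

Level 0: 6
Level 1: 3, 7, 13
Level 2: 1, 4, 8, 9, 11, 12, 14
Level 3: 5, 10, 17
Level 4: 2, 15, 16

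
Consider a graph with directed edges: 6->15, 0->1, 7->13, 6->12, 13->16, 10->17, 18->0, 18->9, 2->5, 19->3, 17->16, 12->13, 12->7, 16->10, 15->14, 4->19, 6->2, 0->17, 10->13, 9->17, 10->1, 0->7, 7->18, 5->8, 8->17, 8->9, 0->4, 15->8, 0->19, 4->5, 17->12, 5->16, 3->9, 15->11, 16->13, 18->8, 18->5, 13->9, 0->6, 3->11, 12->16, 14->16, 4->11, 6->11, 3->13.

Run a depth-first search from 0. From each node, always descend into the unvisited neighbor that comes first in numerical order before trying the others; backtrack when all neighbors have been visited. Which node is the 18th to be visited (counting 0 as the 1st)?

Visit 0
0 → 1
0 → 4
4 → 5
5 → 8
8 → 9
9 → 17
17 → 12
12 → 7
7 → 13
13 → 16
16 → 10
7 → 18
4 → 11
4 → 19
19 → 3
0 → 6
6 → 2
6 → 15
15 → 14

Visit order: 0, 1, 4, 5, 8, 9, 17, 12, 7, 13, 16, 10, 18, 11, 19, 3, 6, 2, 15, 14

2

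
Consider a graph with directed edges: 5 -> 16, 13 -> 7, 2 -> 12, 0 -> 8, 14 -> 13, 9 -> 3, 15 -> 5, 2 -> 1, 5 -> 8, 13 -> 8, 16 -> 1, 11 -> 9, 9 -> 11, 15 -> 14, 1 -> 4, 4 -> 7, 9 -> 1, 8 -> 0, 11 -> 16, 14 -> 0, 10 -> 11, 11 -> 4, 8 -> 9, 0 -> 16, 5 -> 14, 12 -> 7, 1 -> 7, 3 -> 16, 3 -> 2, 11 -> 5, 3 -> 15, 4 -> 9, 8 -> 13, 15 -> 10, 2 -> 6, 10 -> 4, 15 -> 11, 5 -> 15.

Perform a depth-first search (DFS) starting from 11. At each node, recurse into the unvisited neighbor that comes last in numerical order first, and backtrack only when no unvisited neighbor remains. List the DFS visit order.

11, 16, 1, 7, 4, 9, 3, 15, 14, 13, 8, 0, 10, 5, 2, 12, 6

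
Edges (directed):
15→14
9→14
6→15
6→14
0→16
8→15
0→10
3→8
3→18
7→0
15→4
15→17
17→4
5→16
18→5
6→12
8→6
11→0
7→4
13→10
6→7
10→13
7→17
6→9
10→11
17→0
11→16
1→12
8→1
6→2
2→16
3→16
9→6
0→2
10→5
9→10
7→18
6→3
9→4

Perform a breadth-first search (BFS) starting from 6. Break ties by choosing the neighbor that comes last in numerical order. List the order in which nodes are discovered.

6, 15, 14, 12, 9, 7, 3, 2, 17, 4, 10, 18, 0, 16, 8, 13, 11, 5, 1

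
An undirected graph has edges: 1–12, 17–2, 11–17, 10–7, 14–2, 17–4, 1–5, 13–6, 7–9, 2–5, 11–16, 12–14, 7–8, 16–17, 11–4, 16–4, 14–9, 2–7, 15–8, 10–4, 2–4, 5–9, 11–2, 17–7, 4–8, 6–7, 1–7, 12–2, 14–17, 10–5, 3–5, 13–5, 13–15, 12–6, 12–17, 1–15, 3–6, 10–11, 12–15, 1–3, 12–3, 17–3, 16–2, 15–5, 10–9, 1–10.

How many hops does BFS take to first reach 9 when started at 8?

Level 0: 8
Level 1: 4, 7, 15
Level 2: 1, 2, 5, 6, 9, 10, 11, 12, 13, 16, 17
Level 3: 3, 14
9 first appears at level 2.

2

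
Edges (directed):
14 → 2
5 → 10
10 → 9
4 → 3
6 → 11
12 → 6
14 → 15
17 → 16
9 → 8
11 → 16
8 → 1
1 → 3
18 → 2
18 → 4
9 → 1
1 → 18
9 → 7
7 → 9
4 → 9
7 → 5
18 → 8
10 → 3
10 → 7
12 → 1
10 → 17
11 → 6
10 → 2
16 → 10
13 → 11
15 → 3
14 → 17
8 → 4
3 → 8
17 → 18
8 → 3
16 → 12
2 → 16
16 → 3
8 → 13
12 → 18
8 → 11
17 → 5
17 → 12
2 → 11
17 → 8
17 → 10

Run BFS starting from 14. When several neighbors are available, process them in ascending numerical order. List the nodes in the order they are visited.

Visit 14; enqueue 2, 15, 17 → queue [2, 15, 17]
Visit 2; enqueue 11, 16 → queue [15, 17, 11, 16]
Visit 15; enqueue 3 → queue [17, 11, 16, 3]
Visit 17; enqueue 5, 8, 10, 12, 18 → queue [11, 16, 3, 5, 8, 10, 12, 18]
Visit 11; enqueue 6 → queue [16, 3, 5, 8, 10, 12, 18, 6]
Visit 16 → queue [3, 5, 8, 10, 12, 18, 6]
Visit 3 → queue [5, 8, 10, 12, 18, 6]
Visit 5 → queue [8, 10, 12, 18, 6]
Visit 8; enqueue 1, 4, 13 → queue [10, 12, 18, 6, 1, 4, 13]
Visit 10; enqueue 7, 9 → queue [12, 18, 6, 1, 4, 13, 7, 9]
Visit 12 → queue [18, 6, 1, 4, 13, 7, 9]
Visit 18 → queue [6, 1, 4, 13, 7, 9]
Visit 6 → queue [1, 4, 13, 7, 9]
Visit 1 → queue [4, 13, 7, 9]
Visit 4 → queue [13, 7, 9]
Visit 13 → queue [7, 9]
Visit 7 → queue [9]
Visit 9 → queue []

14 → 2 → 15 → 17 → 11 → 16 → 3 → 5 → 8 → 10 → 12 → 18 → 6 → 1 → 4 → 13 → 7 → 9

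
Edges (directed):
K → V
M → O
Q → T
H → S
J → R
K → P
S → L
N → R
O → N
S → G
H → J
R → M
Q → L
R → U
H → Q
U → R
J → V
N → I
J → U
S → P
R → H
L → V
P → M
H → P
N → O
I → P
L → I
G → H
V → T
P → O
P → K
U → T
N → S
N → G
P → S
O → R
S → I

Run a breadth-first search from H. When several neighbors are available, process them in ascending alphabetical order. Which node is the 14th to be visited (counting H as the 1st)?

Visit H; enqueue J, P, Q, S → queue [J, P, Q, S]
Visit J; enqueue R, U, V → queue [P, Q, S, R, U, V]
Visit P; enqueue K, M, O → queue [Q, S, R, U, V, K, M, O]
Visit Q; enqueue L, T → queue [S, R, U, V, K, M, O, L, T]
Visit S; enqueue G, I → queue [R, U, V, K, M, O, L, T, G, I]
Visit R → queue [U, V, K, M, O, L, T, G, I]
Visit U → queue [V, K, M, O, L, T, G, I]
Visit V → queue [K, M, O, L, T, G, I]
Visit K → queue [M, O, L, T, G, I]
Visit M → queue [O, L, T, G, I]
Visit O; enqueue N → queue [L, T, G, I, N]
Visit L → queue [T, G, I, N]
Visit T → queue [G, I, N]
Visit G → queue [I, N]
Visit I → queue [N]
Visit N → queue []

Visit order: H, J, P, Q, S, R, U, V, K, M, O, L, T, G, I, N

G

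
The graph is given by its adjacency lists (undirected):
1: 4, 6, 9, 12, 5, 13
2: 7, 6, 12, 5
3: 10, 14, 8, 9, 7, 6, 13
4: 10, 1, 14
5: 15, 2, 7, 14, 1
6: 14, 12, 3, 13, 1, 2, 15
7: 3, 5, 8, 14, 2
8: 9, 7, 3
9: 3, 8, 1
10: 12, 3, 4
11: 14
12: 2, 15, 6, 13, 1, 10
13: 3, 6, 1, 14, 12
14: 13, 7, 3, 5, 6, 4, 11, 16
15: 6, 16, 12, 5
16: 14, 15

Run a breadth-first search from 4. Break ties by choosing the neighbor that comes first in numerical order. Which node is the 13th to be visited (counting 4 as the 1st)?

Visit 4; enqueue 1, 10, 14 → queue [1, 10, 14]
Visit 1; enqueue 5, 6, 9, 12, 13 → queue [10, 14, 5, 6, 9, 12, 13]
Visit 10; enqueue 3 → queue [14, 5, 6, 9, 12, 13, 3]
Visit 14; enqueue 7, 11, 16 → queue [5, 6, 9, 12, 13, 3, 7, 11, 16]
Visit 5; enqueue 2, 15 → queue [6, 9, 12, 13, 3, 7, 11, 16, 2, 15]
Visit 6 → queue [9, 12, 13, 3, 7, 11, 16, 2, 15]
Visit 9; enqueue 8 → queue [12, 13, 3, 7, 11, 16, 2, 15, 8]
Visit 12 → queue [13, 3, 7, 11, 16, 2, 15, 8]
Visit 13 → queue [3, 7, 11, 16, 2, 15, 8]
Visit 3 → queue [7, 11, 16, 2, 15, 8]
Visit 7 → queue [11, 16, 2, 15, 8]
Visit 11 → queue [16, 2, 15, 8]
Visit 16 → queue [2, 15, 8]
Visit 2 → queue [15, 8]
Visit 15 → queue [8]
Visit 8 → queue []

Visit order: 4, 1, 10, 14, 5, 6, 9, 12, 13, 3, 7, 11, 16, 2, 15, 8

16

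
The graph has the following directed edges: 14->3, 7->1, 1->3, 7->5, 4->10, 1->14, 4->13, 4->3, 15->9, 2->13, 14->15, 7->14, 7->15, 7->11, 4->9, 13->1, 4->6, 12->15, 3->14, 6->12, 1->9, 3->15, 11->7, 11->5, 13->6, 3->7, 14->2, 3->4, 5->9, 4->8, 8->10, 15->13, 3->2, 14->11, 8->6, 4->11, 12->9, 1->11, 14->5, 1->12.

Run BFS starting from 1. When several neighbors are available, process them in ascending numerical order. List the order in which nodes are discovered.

Visit 1; enqueue 3, 9, 11, 12, 14 → queue [3, 9, 11, 12, 14]
Visit 3; enqueue 2, 4, 7, 15 → queue [9, 11, 12, 14, 2, 4, 7, 15]
Visit 9 → queue [11, 12, 14, 2, 4, 7, 15]
Visit 11; enqueue 5 → queue [12, 14, 2, 4, 7, 15, 5]
Visit 12 → queue [14, 2, 4, 7, 15, 5]
Visit 14 → queue [2, 4, 7, 15, 5]
Visit 2; enqueue 13 → queue [4, 7, 15, 5, 13]
Visit 4; enqueue 6, 8, 10 → queue [7, 15, 5, 13, 6, 8, 10]
Visit 7 → queue [15, 5, 13, 6, 8, 10]
Visit 15 → queue [5, 13, 6, 8, 10]
Visit 5 → queue [13, 6, 8, 10]
Visit 13 → queue [6, 8, 10]
Visit 6 → queue [8, 10]
Visit 8 → queue [10]
Visit 10 → queue []

1 3 9 11 12 14 2 4 7 15 5 13 6 8 10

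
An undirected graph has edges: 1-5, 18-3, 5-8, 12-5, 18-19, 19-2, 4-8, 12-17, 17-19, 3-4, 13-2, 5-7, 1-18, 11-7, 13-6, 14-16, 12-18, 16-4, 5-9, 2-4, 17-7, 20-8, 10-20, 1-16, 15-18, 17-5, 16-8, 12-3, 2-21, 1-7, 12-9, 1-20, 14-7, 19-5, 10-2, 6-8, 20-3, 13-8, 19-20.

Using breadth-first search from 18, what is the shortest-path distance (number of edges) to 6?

4

Level 0: 18
Level 1: 1, 3, 12, 15, 19
Level 2: 2, 4, 5, 7, 9, 16, 17, 20
Level 3: 8, 10, 11, 13, 14, 21
Level 4: 6
6 first appears at level 4.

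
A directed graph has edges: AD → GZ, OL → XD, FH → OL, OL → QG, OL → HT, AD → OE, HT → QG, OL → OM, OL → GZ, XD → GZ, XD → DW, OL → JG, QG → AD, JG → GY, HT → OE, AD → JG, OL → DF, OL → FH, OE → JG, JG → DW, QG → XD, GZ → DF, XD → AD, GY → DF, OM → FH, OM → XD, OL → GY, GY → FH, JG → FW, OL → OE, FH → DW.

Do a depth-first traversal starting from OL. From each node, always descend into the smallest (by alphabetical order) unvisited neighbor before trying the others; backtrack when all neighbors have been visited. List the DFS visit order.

OL, DF, FH, DW, GY, GZ, HT, OE, JG, FW, QG, AD, XD, OM

Visit OL
OL → DF
OL → FH
FH → DW
OL → GY
OL → GZ
OL → HT
HT → OE
OE → JG
JG → FW
HT → QG
QG → AD
QG → XD
OL → OM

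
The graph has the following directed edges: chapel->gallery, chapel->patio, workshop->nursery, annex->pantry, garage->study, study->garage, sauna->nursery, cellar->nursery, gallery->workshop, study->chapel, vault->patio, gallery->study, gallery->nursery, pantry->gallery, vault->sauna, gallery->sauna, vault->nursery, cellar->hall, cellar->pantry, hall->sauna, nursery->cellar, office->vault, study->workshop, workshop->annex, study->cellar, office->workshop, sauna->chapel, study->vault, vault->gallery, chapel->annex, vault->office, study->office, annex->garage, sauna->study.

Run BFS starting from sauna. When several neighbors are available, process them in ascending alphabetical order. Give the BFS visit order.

sauna → chapel → nursery → study → annex → gallery → patio → cellar → garage → office → vault → workshop → pantry → hall

Visit sauna; enqueue chapel, nursery, study → queue [chapel, nursery, study]
Visit chapel; enqueue annex, gallery, patio → queue [nursery, study, annex, gallery, patio]
Visit nursery; enqueue cellar → queue [study, annex, gallery, patio, cellar]
Visit study; enqueue garage, office, vault, workshop → queue [annex, gallery, patio, cellar, garage, office, vault, workshop]
Visit annex; enqueue pantry → queue [gallery, patio, cellar, garage, office, vault, workshop, pantry]
Visit gallery → queue [patio, cellar, garage, office, vault, workshop, pantry]
Visit patio → queue [cellar, garage, office, vault, workshop, pantry]
Visit cellar; enqueue hall → queue [garage, office, vault, workshop, pantry, hall]
Visit garage → queue [office, vault, workshop, pantry, hall]
Visit office → queue [vault, workshop, pantry, hall]
Visit vault → queue [workshop, pantry, hall]
Visit workshop → queue [pantry, hall]
Visit pantry → queue [hall]
Visit hall → queue []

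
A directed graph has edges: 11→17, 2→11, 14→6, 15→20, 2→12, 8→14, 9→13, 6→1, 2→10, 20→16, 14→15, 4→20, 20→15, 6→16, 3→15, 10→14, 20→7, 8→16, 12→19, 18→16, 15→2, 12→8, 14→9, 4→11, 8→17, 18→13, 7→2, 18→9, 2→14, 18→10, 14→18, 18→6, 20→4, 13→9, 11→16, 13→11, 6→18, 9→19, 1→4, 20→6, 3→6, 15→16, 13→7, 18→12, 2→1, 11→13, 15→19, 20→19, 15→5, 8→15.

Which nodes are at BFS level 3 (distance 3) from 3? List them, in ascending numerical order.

Level 0: 3
Level 1: 6, 15
Level 2: 1, 2, 5, 16, 18, 19, 20
Level 3: 4, 7, 9, 10, 11, 12, 13, 14
Level 4: 8, 17

4, 7, 9, 10, 11, 12, 13, 14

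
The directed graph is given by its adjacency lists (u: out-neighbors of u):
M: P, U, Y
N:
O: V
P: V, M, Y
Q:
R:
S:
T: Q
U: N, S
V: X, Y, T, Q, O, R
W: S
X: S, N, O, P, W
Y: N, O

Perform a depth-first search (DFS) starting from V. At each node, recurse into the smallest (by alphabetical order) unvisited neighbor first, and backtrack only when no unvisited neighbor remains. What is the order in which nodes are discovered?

V, O, Q, R, T, X, N, P, M, U, S, Y, W

Visit V
V → O
V → Q
V → R
V → T
V → X
X → N
X → P
P → M
M → U
U → S
M → Y
X → W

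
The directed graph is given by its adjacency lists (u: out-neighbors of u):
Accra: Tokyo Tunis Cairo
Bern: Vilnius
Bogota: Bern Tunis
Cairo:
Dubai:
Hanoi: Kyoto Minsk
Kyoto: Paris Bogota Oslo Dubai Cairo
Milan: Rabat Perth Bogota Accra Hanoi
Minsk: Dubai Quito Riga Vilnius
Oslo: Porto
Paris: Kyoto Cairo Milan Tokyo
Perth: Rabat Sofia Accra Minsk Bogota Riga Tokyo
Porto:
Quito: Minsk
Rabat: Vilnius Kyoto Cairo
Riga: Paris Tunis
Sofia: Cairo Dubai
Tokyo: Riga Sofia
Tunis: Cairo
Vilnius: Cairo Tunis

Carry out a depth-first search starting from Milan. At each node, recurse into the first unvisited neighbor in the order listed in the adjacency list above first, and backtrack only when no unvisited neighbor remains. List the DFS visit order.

Visit Milan
Milan → Rabat
Rabat → Vilnius
Vilnius → Cairo
Vilnius → Tunis
Rabat → Kyoto
Kyoto → Paris
Paris → Tokyo
Tokyo → Riga
Tokyo → Sofia
Sofia → Dubai
Kyoto → Bogota
Bogota → Bern
Kyoto → Oslo
Oslo → Porto
Milan → Perth
Perth → Accra
Perth → Minsk
Minsk → Quito
Milan → Hanoi

Milan Rabat Vilnius Cairo Tunis Kyoto Paris Tokyo Riga Sofia Dubai Bogota Bern Oslo Porto Perth Accra Minsk Quito Hanoi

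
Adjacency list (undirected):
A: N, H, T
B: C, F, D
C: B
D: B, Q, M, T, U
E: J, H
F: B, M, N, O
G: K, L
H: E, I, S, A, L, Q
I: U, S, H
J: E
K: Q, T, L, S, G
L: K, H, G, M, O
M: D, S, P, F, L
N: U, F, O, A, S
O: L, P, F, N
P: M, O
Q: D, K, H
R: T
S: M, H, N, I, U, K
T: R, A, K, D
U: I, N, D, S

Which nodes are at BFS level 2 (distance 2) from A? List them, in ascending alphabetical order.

D, E, F, I, K, L, O, Q, R, S, U

Level 0: A
Level 1: H, N, T
Level 2: D, E, F, I, K, L, O, Q, R, S, U
Level 3: B, G, J, M, P
Level 4: C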